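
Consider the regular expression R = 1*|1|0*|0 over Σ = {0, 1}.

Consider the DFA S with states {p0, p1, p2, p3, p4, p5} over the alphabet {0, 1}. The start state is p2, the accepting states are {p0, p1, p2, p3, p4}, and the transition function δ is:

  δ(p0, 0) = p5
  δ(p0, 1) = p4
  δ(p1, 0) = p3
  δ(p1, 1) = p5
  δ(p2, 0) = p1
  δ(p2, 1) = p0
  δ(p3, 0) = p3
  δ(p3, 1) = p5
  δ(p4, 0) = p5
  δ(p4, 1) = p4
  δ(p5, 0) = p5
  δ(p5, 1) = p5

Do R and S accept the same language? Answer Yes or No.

Converting the expression R to a DFA (subset construction, then merging equivalent states) gives the minimal DFA with states {r0, r1, r2, r3}, start state r0, accepting states {r0, r1, r2} and transitions r0: 0→r1, 1→r2; r1: 0→r1, 1→r3; r2: 0→r3, 1→r2; r3: 0→r3, 1→r3.
Exploring the product automaton R × S from the start pair (r0, p2), following both machines on each input symbol, reaches 6 state pairs: (r0, p2), (r1, p1), (r2, p0), (r1, p3), (r3, p5), (r2, p4).
R accepts in {r0, r1, r2} and S accepts in {p0, p1, p2, p3, p4}. In every reachable pair the two components are either both accepting — (r0, p2), (r1, p1), (r2, p0), (r1, p3), (r2, p4) — or both non-accepting, so no string is accepted by exactly one of the machines: L(R) \ L(S) and L(S) \ L(R) are both empty.
Hence every string is accepted by R iff it is accepted by S, and the two languages coincide.

Yes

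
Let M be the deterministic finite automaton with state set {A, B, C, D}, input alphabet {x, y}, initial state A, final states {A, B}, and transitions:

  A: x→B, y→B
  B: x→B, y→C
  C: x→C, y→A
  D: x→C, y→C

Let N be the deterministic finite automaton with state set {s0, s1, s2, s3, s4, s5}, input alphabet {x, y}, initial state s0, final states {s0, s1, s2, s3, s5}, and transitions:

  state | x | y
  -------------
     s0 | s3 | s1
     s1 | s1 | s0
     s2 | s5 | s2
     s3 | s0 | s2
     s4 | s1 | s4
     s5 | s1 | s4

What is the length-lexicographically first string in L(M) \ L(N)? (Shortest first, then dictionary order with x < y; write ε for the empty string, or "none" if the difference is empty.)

The string xyxy is accepted by M but not by N.
No shorter string lies in the difference, and xyxy is the lexicographically first length-4 string in L(M) \ L(N).

xyxy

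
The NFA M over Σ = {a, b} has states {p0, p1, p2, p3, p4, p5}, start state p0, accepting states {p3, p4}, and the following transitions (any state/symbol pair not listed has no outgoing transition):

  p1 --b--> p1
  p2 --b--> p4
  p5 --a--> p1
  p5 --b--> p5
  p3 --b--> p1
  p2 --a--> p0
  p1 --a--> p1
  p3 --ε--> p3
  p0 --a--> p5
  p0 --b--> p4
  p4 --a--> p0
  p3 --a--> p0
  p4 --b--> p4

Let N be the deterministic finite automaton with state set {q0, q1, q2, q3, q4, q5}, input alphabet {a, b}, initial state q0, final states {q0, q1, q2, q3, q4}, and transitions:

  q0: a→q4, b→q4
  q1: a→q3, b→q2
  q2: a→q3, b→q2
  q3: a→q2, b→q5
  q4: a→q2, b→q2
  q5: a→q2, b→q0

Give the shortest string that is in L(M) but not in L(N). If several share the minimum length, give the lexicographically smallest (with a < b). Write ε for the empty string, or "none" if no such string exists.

bbab

The string bbab is accepted by M but not by N.
No shorter string lies in the difference, and bbab is the lexicographically first length-4 string in L(M) \ L(N).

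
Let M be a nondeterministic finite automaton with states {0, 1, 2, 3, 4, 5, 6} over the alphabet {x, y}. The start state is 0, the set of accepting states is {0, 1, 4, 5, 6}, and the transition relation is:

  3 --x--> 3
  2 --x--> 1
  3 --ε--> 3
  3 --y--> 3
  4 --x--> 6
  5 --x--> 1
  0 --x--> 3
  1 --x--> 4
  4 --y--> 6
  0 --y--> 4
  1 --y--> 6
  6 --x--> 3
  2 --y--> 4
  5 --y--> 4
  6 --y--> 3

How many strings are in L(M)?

The useful subgraph on states {0, 4, 6} is acyclic, so L(M) is finite; the longest accepting path visits 3 useful states, giving maximum string length 2.
Counting accepting paths from 0 by length: 1 of length 0, 1 of length 1, 2 of length 2. Total 4.

4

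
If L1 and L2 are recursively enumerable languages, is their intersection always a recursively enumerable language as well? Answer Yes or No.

Run the recogniser for L₁; if it accepts, run the recogniser for L₂ and accept if that accepts too. If either runs forever the input is never accepted, which is all a recogniser needs.
So the recursively enumerable languages are closed under intersection.

Yes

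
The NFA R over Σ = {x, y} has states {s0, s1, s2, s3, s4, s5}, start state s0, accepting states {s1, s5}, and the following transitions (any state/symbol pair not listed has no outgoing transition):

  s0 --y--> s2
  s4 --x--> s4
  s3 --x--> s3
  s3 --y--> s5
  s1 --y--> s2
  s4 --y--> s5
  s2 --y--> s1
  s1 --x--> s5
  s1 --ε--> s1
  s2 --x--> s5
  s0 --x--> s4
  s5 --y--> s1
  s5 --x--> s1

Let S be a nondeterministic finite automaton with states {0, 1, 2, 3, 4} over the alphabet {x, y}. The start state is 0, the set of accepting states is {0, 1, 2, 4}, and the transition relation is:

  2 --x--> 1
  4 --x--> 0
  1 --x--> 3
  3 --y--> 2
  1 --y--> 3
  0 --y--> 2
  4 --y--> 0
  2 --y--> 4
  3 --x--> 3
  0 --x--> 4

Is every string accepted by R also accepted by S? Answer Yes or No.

No

The string yxx is in L(R) but not in L(S).
So L(R) ⊄ L(S).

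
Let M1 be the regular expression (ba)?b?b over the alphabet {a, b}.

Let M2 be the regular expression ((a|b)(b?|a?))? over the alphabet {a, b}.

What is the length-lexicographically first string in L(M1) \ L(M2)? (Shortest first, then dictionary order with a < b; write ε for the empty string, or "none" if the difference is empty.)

bab

The string bab is accepted by M1 but not by M2.
No shorter string lies in the difference, and bab is the lexicographically first length-3 string in L(M1) \ L(M2).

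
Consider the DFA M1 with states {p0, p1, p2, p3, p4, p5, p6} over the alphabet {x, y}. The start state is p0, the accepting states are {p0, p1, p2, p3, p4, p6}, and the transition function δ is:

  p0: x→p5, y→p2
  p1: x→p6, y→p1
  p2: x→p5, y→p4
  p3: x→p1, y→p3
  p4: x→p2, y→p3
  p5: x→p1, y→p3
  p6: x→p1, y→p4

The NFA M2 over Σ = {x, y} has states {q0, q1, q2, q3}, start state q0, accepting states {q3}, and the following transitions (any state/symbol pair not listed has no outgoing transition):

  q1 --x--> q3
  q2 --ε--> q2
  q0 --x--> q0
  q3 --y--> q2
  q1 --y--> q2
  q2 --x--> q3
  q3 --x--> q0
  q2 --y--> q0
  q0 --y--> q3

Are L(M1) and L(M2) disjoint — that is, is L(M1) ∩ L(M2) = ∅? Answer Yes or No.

The string y is accepted by both M1 and M2.
Hence L(M1) ∩ L(M2) ≠ ∅.

No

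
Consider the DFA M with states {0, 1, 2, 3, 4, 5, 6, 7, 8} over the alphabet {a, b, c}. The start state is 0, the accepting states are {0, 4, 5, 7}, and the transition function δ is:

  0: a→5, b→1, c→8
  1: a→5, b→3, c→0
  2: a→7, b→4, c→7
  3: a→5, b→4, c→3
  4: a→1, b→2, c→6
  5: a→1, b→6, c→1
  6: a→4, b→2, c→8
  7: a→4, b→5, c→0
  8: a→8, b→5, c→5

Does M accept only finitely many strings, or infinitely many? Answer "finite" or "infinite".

State 8 is reachable from the start and can reach an accepting state, and it lies on the cycle 8 → 8.
Traversing that cycle any number of times yields accepted strings of unbounded length, so the language is infinite.

infinite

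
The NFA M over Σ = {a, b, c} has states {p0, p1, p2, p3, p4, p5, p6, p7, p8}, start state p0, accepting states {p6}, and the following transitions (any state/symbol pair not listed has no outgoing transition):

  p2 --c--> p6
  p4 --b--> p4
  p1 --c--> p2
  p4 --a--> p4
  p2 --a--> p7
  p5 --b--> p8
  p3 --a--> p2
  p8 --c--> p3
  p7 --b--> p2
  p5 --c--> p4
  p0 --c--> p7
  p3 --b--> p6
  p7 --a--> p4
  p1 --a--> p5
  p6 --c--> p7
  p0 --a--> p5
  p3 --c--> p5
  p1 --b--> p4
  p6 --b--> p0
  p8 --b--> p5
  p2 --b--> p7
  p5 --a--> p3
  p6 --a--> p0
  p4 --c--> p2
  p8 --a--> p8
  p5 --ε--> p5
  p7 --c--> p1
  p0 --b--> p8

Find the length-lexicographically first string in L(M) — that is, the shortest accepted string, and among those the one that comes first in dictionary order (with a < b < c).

aab

A breadth-first search from p0 reaches an accepting state first via the path p0 → p5 → p3 → p6 on input aab.
No string of length < 3 is accepted (BFS exhausts all shorter strings without reaching an accepting state), and aab is the lexicographically least accepting string of length 3.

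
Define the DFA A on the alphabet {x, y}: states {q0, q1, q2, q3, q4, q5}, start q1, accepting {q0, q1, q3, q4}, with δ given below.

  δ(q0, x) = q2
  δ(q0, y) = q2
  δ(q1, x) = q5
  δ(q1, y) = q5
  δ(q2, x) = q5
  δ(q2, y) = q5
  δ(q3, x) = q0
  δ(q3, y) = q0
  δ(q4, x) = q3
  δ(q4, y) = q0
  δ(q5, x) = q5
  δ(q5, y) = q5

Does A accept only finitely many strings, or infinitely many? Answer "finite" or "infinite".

finite

The useful states (reachable from q1 and able to reach an accepting state) are {q1}.
Restricted to these states the transition graph has no cycle, so every accepting path has bounded length and L is finite.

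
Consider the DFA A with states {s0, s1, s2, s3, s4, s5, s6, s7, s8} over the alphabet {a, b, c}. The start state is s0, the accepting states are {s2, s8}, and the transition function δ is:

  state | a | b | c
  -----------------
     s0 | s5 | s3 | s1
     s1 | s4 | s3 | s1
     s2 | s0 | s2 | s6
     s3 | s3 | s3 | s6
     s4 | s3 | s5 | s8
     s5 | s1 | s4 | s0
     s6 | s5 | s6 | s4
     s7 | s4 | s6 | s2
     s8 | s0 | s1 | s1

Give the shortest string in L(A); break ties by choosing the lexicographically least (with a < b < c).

A breadth-first search from s0 reaches an accepting state first via the path s0 → s5 → s4 → s8 on input abc.
No string of length < 3 is accepted (BFS exhausts all shorter strings without reaching an accepting state), and abc is the lexicographically least accepting string of length 3.

abc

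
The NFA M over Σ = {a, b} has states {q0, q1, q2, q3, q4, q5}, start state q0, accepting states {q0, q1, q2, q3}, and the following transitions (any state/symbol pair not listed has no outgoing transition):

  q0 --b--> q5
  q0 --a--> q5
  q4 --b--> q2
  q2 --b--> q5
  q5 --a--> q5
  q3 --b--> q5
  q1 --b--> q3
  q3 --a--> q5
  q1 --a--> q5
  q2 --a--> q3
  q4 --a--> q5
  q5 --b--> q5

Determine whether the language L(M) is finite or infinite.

The useful states (reachable from q0 and able to reach an accepting state) are {q0}.
Restricted to these states the transition graph has no cycle, so every accepting path has bounded length and L is finite.

finite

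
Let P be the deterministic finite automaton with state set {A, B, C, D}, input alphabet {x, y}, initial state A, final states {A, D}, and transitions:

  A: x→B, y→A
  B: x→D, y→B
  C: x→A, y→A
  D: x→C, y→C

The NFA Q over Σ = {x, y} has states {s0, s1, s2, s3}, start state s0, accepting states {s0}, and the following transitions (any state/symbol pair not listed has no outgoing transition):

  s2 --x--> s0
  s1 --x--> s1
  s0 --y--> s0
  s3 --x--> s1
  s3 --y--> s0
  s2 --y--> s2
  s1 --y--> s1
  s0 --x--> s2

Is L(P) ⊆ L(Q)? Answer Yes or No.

No

The string xxxy is in L(P) but not in L(Q).
So L(P) ⊄ L(Q).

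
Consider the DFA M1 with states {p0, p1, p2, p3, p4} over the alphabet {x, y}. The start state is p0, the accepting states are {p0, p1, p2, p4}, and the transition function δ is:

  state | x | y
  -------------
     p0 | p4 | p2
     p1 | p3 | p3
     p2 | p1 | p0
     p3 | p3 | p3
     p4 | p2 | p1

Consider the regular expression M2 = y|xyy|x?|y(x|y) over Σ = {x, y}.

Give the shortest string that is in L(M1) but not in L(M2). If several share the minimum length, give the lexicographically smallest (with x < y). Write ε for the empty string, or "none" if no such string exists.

xx

The string xx is accepted by M1 but not by M2.
No shorter string lies in the difference, and xx is the lexicographically first length-2 string in L(M1) \ L(M2).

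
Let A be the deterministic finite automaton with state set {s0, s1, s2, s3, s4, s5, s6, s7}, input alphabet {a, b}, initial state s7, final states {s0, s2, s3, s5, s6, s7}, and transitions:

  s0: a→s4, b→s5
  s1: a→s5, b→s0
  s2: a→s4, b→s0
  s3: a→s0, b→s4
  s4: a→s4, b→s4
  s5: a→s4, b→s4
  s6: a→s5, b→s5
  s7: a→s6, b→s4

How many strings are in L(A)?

The useful subgraph on states {s5, s6, s7} is acyclic, so L(A) is finite; the longest accepting path visits 3 useful states, giving maximum string length 2.
Counting accepting paths from s7 by length: 1 of length 0, 1 of length 1, 2 of length 2. Total 4.

4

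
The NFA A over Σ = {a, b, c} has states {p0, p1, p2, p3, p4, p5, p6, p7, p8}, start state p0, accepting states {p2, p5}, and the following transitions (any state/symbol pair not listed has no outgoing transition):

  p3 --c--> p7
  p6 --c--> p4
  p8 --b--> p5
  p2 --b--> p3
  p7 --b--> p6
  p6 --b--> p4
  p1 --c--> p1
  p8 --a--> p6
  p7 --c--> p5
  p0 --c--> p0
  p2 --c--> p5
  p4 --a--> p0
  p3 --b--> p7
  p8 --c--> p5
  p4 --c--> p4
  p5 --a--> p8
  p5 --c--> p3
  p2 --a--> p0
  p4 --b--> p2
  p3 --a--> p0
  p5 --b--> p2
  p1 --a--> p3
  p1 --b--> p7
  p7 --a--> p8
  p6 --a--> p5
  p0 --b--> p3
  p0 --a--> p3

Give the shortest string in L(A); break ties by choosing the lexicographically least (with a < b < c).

abc

A breadth-first search from p0 reaches an accepting state first via the path p0 → p3 → p7 → p5 on input abc.
No string of length < 3 is accepted (BFS exhausts all shorter strings without reaching an accepting state), and abc is the lexicographically least accepting string of length 3.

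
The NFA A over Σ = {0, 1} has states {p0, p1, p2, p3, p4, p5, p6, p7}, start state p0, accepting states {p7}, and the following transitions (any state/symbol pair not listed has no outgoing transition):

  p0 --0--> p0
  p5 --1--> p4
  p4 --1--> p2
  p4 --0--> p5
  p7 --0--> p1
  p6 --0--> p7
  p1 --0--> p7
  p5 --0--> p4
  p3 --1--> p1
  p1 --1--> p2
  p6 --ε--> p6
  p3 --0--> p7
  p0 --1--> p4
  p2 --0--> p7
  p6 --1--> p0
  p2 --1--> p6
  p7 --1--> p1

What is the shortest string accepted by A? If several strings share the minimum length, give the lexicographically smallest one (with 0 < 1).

110

A breadth-first search from p0 reaches an accepting state first via the path p0 → p4 → p2 → p7 on input 110.
No string of length < 3 is accepted (BFS exhausts all shorter strings without reaching an accepting state), and 110 is the lexicographically least accepting string of length 3.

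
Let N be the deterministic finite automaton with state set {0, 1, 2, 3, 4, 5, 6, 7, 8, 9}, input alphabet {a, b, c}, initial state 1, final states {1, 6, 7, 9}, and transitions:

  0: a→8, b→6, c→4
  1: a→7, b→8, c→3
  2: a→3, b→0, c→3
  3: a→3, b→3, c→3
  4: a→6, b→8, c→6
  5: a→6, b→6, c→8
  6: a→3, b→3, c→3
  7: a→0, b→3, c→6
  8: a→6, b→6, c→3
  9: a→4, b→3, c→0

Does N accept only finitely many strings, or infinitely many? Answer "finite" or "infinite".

The useful states (reachable from 1 and able to reach an accepting state) are {0, 1, 4, 6, 7, 8}.
Restricted to these states the transition graph has no cycle, so every accepting path has bounded length and L is finite.

finite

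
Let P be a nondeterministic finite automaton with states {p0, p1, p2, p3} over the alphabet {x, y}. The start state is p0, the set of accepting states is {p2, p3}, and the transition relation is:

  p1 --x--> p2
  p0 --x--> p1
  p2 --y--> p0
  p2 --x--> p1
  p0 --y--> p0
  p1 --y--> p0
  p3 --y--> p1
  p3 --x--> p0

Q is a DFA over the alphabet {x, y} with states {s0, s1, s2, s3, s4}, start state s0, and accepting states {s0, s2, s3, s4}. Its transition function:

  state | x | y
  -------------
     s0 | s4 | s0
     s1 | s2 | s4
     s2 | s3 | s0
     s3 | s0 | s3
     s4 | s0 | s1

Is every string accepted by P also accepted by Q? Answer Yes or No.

Yes

Exploring the product automaton P × Q from the start pair (p0, s0), following both machines on each input symbol, reaches 10 state pairs: (p0, s0), (p1, s4), (p2, s0), (p0, s1), (p1, s2), (p0, s4), (p2, s3), (p1, s0), (p0, s3), (p2, s4).
P accepts in {p2, p3} and Q accepts in {s0, s2, s3, s4}. The reachable pairs whose P-component is accepting are (p2, s0), (p2, s3), (p2, s4); in each of them the Q-component is accepting too, so the product for L(P) \ L(Q) (P-component accepting, Q-component rejecting) has no reachable accepting pair and the difference is empty.
Hence every string in L(P) is also in L(Q).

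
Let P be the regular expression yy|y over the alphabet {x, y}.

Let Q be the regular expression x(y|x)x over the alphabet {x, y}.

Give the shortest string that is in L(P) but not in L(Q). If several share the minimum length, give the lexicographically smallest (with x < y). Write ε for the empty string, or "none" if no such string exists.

The string y is accepted by P but not by Q.
No shorter string lies in the difference, and y is the lexicographically first length-1 string in L(P) \ L(Q).

y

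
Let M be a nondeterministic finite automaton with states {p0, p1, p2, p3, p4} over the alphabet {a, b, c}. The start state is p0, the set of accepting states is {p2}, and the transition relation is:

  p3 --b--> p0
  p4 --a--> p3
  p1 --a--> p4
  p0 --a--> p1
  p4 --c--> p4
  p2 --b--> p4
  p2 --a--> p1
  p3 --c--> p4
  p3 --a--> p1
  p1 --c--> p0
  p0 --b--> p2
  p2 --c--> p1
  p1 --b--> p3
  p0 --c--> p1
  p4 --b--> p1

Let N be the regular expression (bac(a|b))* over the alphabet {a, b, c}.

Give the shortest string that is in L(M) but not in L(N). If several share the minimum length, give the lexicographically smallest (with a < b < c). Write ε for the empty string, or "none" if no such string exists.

b

The string b is accepted by M but not by N.
No shorter string lies in the difference, and b is the lexicographically first length-1 string in L(M) \ L(N).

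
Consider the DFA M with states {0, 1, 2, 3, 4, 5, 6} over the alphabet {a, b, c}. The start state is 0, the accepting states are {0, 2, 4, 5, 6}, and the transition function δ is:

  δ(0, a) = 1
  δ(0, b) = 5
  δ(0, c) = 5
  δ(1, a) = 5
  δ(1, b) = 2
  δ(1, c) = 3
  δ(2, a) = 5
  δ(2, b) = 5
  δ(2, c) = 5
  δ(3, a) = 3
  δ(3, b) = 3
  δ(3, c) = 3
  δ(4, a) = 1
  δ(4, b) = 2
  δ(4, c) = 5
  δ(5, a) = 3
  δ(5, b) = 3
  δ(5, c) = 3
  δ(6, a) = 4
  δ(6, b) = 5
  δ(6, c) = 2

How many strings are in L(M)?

8

The useful subgraph on states {0, 1, 2, 5} is acyclic, so L(M) is finite; the longest accepting path visits 4 useful states, giving maximum string length 3.
Counting accepting paths from 0 by length: 1 of length 0, 2 of length 1, 2 of length 2, 3 of length 3. Total 8.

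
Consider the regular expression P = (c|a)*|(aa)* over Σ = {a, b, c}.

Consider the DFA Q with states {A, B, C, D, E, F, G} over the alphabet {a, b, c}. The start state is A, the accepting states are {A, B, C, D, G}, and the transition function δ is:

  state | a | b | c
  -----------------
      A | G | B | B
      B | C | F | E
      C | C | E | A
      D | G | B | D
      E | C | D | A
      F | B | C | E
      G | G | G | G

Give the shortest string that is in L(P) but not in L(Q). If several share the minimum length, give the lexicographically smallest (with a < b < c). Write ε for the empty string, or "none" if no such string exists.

cc

The string cc is accepted by P but not by Q.
No shorter string lies in the difference, and cc is the lexicographically first length-2 string in L(P) \ L(Q).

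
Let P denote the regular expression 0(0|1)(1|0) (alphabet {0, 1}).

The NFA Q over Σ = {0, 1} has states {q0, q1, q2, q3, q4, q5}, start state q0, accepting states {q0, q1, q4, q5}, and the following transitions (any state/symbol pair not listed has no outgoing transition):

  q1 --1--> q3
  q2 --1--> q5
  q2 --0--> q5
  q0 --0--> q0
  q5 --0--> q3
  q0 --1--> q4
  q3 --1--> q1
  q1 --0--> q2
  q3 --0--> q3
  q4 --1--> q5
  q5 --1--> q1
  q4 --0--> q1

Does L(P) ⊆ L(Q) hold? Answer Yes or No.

Yes

Converting the expression P to a DFA (subset construction, then merging equivalent states) gives the minimal DFA with states {p0, p1, p2, p3, p4}, start state p0, accepting states {p4} and transitions p0: 0→p1, 1→p2; p1: 0→p3, 1→p3; p2: 0→p2, 1→p2; p3: 0→p4, 1→p4; p4: 0→p2, 1→p2.
Exploring the product automaton P × Q from the start pair (p0, q0), following both machines on each input symbol, reaches 14 state pairs: (p0, q0), (p1, q0), (p2, q4), (p3, q0), (p3, q4), (p2, q1), (p2, q5), (p4, q0), (p4, q4), (p4, q1), (p4, q5), (p2, q2), (p2, q3), (p2, q0).
P accepts in {p4} and Q accepts in {q0, q1, q4, q5}. The reachable pairs whose P-component is accepting are (p4, q0), (p4, q4), (p4, q1), (p4, q5); in each of them the Q-component is accepting too, so the product for L(P) \ L(Q) (P-component accepting, Q-component rejecting) has no reachable accepting pair and the difference is empty.
Hence every string in L(P) is also in L(Q).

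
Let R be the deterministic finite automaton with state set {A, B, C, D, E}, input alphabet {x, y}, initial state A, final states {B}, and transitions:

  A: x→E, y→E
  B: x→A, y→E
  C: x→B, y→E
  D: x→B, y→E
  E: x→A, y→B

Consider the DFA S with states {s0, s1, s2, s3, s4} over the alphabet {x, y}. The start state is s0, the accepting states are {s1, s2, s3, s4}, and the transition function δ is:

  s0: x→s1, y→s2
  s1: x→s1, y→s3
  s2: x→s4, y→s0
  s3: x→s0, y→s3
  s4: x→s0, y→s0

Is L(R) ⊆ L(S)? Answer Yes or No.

The string yy is in L(R) but not in L(S).
So L(R) ⊄ L(S).

No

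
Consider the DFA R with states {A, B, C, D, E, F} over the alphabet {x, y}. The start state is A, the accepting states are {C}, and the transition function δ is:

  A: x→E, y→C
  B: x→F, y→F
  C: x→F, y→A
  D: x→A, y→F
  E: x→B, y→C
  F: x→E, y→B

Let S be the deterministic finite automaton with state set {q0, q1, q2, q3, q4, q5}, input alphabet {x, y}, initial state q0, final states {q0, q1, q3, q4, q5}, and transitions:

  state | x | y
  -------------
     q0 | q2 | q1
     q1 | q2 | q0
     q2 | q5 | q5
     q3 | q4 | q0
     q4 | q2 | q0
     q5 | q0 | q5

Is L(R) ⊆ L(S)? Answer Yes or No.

Yes

Exploring the product automaton R × S from the start pair (A, q0), following both machines on each input symbol, reaches 15 state pairs: (A, q0), (E, q2), (C, q1), (B, q5), (C, q5), (F, q2), (F, q0), (F, q5), (A, q5), (E, q5), (B, q1), (E, q0), (B, q0), (B, q2), (F, q1).
R accepts in {C} and S accepts in {q0, q1, q3, q4, q5}. The reachable pairs whose R-component is accepting are (C, q1), (C, q5); in each of them the S-component is accepting too, so the product for L(R) \ L(S) (R-component accepting, S-component rejecting) has no reachable accepting pair and the difference is empty.
Hence every string in L(R) is also in L(S).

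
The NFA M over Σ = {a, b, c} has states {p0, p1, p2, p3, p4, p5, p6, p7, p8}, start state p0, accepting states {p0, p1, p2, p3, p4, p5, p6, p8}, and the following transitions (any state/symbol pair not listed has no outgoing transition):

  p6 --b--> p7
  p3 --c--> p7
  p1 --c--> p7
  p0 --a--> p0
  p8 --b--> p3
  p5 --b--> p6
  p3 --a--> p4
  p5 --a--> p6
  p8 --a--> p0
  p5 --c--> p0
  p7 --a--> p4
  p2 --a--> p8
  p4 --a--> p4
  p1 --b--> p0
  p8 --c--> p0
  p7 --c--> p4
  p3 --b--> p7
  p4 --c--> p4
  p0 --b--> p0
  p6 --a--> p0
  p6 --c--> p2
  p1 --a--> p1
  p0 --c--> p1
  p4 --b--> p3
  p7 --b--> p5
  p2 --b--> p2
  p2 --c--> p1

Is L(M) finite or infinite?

infinite

State p0 is reachable from the start and can reach an accepting state, and it lies on the cycle p0 → p0.
Traversing that cycle any number of times yields accepted strings of unbounded length, so the language is infinite.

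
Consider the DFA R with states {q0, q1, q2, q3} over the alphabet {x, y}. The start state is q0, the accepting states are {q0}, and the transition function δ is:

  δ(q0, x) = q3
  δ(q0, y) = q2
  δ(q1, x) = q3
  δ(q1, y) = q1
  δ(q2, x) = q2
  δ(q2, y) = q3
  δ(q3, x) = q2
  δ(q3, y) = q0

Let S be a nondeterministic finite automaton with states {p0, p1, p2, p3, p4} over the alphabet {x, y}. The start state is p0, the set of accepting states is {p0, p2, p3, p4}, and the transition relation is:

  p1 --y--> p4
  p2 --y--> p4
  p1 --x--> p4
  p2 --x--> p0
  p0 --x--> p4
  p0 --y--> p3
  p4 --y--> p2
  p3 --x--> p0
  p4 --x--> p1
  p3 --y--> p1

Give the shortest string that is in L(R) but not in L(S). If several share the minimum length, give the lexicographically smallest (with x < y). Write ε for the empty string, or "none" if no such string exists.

yxyy

The string yxyy is accepted by R but not by S.
No shorter string lies in the difference, and yxyy is the lexicographically first length-4 string in L(R) \ L(S).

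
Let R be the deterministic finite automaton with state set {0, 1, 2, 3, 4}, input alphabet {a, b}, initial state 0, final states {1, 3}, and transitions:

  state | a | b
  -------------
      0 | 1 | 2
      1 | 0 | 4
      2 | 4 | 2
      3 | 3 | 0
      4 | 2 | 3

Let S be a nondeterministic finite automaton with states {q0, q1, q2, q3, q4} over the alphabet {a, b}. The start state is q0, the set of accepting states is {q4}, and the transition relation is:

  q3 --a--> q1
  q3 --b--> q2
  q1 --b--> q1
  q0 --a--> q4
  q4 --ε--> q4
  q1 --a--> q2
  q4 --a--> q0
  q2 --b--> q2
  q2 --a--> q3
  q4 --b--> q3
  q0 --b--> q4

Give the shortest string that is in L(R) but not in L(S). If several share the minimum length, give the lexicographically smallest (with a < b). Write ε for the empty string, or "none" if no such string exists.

abb

The string abb is accepted by R but not by S.
No shorter string lies in the difference, and abb is the lexicographically first length-3 string in L(R) \ L(S).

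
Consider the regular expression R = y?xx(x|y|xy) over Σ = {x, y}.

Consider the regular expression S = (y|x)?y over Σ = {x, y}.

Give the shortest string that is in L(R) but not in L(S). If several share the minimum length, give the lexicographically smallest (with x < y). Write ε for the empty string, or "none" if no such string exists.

xxx

The string xxx is accepted by R but not by S.
No shorter string lies in the difference, and xxx is the lexicographically first length-3 string in L(R) \ L(S).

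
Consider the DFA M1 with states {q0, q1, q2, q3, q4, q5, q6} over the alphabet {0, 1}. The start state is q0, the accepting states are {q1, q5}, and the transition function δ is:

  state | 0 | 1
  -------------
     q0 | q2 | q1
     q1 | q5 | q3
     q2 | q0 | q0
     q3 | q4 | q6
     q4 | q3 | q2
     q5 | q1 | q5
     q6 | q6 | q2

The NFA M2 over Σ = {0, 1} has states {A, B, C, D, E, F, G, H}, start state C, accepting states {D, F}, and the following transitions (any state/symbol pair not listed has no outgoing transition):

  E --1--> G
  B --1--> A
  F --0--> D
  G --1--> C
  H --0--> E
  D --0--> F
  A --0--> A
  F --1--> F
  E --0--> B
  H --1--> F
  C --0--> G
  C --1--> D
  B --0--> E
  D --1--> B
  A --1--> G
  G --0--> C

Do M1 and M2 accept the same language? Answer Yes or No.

Exploring the product automaton M1 × M2 from the start pair (q0, C), following both machines on each input symbol, reaches 7 state pairs: (q0, C), (q2, G), (q1, D), (q5, F), (q3, B), (q4, E), (q6, A).
M1 accepts in {q1, q5} and M2 accepts in {D, F}. In every reachable pair the two components are either both accepting — (q1, D), (q5, F) — or both non-accepting, so no string is accepted by exactly one of the machines: L(M1) \ L(M2) and L(M2) \ L(M1) are both empty.
Hence every string is accepted by M1 iff it is accepted by M2, and the two languages coincide.

Yes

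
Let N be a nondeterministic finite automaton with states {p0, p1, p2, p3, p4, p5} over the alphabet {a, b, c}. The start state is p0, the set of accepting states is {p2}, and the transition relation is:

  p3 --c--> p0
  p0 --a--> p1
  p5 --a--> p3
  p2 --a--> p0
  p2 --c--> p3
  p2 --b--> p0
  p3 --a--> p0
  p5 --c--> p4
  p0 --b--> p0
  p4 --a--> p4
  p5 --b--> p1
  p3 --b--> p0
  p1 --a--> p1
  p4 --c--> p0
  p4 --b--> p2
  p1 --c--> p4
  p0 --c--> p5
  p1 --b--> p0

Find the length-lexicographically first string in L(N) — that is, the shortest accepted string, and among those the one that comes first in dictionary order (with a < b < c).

acb

A breadth-first search from p0 reaches an accepting state first via the path p0 → p1 → p4 → p2 on input acb.
No string of length < 3 is accepted (BFS exhausts all shorter strings without reaching an accepting state), and acb is the lexicographically least accepting string of length 3.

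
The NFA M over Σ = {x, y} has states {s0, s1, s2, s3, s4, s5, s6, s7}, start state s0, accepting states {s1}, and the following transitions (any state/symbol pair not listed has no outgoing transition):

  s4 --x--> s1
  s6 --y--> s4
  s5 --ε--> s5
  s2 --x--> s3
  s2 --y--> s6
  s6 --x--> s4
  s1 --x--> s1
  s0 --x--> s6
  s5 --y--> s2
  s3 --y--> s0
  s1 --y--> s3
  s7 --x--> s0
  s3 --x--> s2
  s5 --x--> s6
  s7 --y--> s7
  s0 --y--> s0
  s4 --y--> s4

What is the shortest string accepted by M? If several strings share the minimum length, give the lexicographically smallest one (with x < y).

xxx

A breadth-first search from s0 reaches an accepting state first via the path s0 → s6 → s4 → s1 on input xxx.
No string of length < 3 is accepted (BFS exhausts all shorter strings without reaching an accepting state), and xxx is the lexicographically least accepting string of length 3.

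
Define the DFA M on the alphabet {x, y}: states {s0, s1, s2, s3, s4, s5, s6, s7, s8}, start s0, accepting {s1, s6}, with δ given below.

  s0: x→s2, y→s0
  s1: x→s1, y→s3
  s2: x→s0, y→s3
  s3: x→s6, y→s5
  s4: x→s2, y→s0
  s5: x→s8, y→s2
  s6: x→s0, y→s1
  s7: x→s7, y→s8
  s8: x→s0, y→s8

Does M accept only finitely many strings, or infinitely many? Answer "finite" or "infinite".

infinite

State s0 is reachable from the start and can reach an accepting state, and it lies on the cycle s0 → s0.
Traversing that cycle any number of times yields accepted strings of unbounded length, so the language is infinite.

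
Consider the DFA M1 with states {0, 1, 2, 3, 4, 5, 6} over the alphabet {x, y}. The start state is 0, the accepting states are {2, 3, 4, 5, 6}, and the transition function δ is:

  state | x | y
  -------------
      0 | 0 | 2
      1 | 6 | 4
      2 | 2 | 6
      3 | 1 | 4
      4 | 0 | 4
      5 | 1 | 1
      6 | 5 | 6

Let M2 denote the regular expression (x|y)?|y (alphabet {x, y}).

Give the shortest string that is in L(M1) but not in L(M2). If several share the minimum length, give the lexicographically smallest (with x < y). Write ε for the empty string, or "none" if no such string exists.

The string xy is accepted by M1 but not by M2.
No shorter string lies in the difference, and xy is the lexicographically first length-2 string in L(M1) \ L(M2).

xy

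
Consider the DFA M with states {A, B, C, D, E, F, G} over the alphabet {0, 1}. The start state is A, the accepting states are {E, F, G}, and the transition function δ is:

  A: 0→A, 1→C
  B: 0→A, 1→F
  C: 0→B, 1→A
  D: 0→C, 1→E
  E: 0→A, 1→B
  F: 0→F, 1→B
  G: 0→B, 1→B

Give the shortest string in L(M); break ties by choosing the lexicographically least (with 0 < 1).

A breadth-first search from A reaches an accepting state first via the path A → C → B → F on input 101.
No string of length < 3 is accepted (BFS exhausts all shorter strings without reaching an accepting state), and 101 is the lexicographically least accepting string of length 3.

101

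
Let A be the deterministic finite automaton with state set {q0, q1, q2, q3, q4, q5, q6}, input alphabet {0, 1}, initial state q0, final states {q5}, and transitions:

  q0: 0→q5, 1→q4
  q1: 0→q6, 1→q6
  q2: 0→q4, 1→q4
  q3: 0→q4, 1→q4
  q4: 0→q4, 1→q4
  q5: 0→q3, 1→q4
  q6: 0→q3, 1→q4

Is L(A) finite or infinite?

finite

The useful states (reachable from q0 and able to reach an accepting state) are {q0, q5}.
Restricted to these states the transition graph has no cycle, so every accepting path has bounded length and L is finite.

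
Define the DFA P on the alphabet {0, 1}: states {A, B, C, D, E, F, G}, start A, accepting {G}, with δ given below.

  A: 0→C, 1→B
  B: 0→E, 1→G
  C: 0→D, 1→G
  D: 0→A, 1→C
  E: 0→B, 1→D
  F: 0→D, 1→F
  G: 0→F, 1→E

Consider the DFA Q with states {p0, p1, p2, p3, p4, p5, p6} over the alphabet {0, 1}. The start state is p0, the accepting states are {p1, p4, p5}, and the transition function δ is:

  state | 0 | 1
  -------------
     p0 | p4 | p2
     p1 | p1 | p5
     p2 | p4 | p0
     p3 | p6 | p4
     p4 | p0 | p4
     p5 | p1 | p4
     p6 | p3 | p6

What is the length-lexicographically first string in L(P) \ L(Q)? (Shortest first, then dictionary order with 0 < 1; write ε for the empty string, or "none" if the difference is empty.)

The string 11 is accepted by P but not by Q.
No shorter string lies in the difference, and 11 is the lexicographically first length-2 string in L(P) \ L(Q).

11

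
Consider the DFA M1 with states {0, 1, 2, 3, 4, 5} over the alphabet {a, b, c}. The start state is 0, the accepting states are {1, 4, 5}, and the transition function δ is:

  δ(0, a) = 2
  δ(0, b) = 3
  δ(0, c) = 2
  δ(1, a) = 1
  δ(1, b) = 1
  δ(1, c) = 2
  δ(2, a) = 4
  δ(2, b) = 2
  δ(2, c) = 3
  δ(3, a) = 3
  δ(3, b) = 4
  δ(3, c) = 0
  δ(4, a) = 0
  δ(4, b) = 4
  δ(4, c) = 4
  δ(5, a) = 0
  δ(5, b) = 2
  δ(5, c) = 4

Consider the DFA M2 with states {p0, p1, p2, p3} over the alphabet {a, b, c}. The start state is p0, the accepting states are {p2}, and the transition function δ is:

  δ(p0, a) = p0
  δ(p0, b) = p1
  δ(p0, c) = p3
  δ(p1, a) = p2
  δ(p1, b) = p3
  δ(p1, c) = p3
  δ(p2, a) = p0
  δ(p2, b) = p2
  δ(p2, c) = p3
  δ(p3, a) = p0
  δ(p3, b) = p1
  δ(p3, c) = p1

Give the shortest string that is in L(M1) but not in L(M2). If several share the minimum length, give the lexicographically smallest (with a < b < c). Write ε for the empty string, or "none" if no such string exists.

aa

The string aa is accepted by M1 but not by M2.
No shorter string lies in the difference, and aa is the lexicographically first length-2 string in L(M1) \ L(M2).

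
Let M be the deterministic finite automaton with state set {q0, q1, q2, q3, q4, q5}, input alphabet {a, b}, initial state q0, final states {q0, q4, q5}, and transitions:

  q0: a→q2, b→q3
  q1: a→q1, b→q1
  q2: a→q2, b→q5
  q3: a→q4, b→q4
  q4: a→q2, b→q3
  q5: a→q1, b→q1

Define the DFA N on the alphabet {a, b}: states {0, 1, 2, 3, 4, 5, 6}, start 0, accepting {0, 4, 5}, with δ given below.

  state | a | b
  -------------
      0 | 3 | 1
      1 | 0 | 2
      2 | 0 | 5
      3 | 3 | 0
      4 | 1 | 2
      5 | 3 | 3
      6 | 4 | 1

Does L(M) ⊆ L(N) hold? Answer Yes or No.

No

The string bb is in L(M) but not in L(N).
So L(M) ⊄ L(N).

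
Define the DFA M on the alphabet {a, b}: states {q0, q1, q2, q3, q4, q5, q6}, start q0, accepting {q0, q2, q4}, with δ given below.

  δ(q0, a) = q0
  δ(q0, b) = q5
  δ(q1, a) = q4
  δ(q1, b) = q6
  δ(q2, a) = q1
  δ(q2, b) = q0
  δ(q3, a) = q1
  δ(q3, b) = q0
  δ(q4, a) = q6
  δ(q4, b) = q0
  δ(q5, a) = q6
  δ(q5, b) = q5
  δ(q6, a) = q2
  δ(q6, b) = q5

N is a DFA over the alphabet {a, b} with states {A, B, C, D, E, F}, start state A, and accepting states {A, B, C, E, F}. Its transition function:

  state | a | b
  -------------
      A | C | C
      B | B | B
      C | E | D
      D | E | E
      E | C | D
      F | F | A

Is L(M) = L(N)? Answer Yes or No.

No

The string baab is accepted by M but rejected by N.
So L(M) ≠ L(N).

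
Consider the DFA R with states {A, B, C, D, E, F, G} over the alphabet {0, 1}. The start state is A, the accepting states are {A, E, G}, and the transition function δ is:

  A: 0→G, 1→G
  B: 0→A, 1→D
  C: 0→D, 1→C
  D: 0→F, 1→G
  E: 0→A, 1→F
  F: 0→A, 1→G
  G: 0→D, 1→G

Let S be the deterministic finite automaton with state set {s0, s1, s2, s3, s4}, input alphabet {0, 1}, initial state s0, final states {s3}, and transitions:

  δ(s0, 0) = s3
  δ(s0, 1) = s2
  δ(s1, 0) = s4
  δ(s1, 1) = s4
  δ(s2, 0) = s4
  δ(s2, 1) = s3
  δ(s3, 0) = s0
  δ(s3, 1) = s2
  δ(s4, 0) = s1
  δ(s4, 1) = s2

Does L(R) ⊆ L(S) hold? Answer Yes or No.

The empty string ε is in L(R) but not in L(S).
So L(R) ⊄ L(S).

No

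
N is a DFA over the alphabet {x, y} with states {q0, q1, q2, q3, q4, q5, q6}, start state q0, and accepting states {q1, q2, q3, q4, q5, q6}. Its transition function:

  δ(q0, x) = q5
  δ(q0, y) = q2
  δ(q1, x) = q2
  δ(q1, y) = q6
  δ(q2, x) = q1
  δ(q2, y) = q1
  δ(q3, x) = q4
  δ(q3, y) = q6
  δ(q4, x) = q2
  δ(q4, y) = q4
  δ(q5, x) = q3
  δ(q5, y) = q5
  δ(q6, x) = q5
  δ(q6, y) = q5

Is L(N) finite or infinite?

infinite

State q2 is reachable from the start and can reach an accepting state, and it lies on the cycle q2 → q1 → q2.
Traversing that cycle any number of times yields accepted strings of unbounded length, so the language is infinite.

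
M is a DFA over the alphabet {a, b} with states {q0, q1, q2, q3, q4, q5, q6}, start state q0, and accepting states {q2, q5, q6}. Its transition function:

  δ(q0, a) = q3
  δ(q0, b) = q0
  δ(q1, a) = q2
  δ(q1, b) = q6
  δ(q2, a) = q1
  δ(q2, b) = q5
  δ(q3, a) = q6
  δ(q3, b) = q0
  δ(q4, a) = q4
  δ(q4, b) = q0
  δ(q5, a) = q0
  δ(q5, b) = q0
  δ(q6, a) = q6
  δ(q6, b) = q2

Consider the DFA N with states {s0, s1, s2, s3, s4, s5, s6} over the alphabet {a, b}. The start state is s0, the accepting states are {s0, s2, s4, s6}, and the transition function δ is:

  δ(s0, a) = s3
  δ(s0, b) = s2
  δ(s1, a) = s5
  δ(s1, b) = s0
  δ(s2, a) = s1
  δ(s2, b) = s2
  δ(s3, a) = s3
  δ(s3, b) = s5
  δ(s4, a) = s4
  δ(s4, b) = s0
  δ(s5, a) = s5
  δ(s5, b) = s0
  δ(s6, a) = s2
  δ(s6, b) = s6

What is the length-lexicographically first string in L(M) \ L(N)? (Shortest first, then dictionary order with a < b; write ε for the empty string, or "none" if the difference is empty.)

The string aa is accepted by M but not by N.
No shorter string lies in the difference, and aa is the lexicographically first length-2 string in L(M) \ L(N).

aa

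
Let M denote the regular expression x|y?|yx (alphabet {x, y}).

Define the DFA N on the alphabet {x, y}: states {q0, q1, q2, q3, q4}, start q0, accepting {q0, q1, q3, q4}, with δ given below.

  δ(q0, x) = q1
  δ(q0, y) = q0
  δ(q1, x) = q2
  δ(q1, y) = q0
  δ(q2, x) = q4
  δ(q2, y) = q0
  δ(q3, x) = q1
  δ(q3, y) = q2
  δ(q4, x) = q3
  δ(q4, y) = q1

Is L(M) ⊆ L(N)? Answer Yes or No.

Converting the expression M to a DFA (subset construction, then merging equivalent states) gives the minimal DFA with states {m0, m1, m2, m3}, start state m0, accepting states {m0, m1, m2} and transitions m0: x→m1, y→m2; m1: x→m3, y→m3; m2: x→m1, y→m3; m3: x→m3, y→m3.
Exploring the product automaton M × N from the start pair (m0, q0), following both machines on each input symbol, reaches 8 state pairs: (m0, q0), (m1, q1), (m2, q0), (m3, q2), (m3, q0), (m3, q4), (m3, q1), (m3, q3).
M accepts in {m0, m1, m2} and N accepts in {q0, q1, q3, q4}. The reachable pairs whose M-component is accepting are (m0, q0), (m1, q1), (m2, q0); in each of them the N-component is accepting too, so the product for L(M) \ L(N) (M-component accepting, N-component rejecting) has no reachable accepting pair and the difference is empty.
Hence every string in L(M) is also in L(N).

Yes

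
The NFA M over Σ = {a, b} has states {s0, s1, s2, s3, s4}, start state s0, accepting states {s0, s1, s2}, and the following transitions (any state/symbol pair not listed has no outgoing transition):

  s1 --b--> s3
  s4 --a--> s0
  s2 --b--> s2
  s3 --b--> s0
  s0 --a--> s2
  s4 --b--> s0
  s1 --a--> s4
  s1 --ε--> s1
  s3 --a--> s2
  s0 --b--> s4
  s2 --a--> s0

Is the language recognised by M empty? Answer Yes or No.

No

The empty string ε is accepted: the run s0 ends in the accepting state s0.
Since at least one string is accepted, L(M) is not empty.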